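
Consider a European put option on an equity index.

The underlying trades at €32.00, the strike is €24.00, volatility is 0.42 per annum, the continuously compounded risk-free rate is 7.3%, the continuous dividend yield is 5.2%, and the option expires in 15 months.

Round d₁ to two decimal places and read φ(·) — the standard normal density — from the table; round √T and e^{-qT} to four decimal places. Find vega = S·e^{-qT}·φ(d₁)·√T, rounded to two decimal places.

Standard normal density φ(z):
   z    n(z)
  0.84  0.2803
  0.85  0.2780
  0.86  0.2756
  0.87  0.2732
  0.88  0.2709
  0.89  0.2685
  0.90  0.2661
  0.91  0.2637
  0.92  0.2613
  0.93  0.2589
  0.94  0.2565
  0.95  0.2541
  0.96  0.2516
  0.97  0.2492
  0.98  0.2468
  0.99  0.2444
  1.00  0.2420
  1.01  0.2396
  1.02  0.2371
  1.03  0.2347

T = 1.25;  σ√T = 0.4696
d₁ = [ln(32/24) + (0.073 − 0.052 + 0.42²/2)·1.25] / 0.4696 = [0.2877 + 0.1365] / 0.4696 = 0.9033 ≈ 0.90
√T = √1.25 = 1.1180
φ(d₁) = φ(0.90) = 0.2661
e^(−qT) = e^(−0.052·1.25) = 0.9371
vega = S·e^(−qT)·φ(d₁)·√T = 32·0.9371·0.2661·1.1180 = 8.9212

8.92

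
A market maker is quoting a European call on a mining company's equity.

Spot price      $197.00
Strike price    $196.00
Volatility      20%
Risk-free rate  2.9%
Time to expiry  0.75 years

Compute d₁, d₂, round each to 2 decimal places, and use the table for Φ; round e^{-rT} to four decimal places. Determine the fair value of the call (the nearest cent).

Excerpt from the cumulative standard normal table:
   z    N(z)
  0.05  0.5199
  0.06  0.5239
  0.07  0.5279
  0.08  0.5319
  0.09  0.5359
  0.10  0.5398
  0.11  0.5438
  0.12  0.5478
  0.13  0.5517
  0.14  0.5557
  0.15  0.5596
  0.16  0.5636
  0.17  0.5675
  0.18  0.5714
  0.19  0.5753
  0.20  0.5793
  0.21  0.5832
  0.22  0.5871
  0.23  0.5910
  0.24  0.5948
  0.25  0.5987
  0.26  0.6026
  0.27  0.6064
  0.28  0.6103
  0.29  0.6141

$15.93

σ√T = 0.2·√0.75 = 0.1732
d₁ = [ln(197/196) + (0.029 + 0.2²/2)·0.75] / 0.1732 = [0.0051 + 0.0368] / 0.1732 = 0.2416 → 0.24
d₂ = d₁ − σ√T = 0.2416 − 0.1732 = 0.0684 → 0.07
exp(−rT) = exp(−0.029·0.75) = 0.9785
C = 197·N(0.24) − 196·0.9785·N(0.07) = 197·0.5948 − 196·0.9785·0.5279 = 117.1756 − 101.2438 = 15.9318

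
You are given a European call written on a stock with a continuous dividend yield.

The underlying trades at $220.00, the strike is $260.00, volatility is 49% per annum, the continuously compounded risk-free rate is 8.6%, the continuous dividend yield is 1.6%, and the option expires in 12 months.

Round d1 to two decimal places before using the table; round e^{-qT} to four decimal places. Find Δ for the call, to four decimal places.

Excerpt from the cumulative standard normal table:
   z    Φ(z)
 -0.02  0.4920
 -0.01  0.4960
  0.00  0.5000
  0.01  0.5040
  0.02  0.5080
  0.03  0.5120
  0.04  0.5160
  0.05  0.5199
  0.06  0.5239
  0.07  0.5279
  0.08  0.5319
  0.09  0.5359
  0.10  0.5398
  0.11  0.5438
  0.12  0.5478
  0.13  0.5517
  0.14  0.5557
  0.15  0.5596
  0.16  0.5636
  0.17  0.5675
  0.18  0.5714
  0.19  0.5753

σ√T = 0.49 × 1.0000 = 0.4900
d₁ = [ln(220/260) + (0.086 − 0.016 + 0.49²/2)·1] / 0.4900 = [-0.1671 + 0.1900] / 0.4900 = 0.0469 → 0.05
N(d₁) = N(0.05) = 0.5199
Δ_call = exp(−qT)·N(d₁) = 0.9841·0.5199 = 0.5116

0.5116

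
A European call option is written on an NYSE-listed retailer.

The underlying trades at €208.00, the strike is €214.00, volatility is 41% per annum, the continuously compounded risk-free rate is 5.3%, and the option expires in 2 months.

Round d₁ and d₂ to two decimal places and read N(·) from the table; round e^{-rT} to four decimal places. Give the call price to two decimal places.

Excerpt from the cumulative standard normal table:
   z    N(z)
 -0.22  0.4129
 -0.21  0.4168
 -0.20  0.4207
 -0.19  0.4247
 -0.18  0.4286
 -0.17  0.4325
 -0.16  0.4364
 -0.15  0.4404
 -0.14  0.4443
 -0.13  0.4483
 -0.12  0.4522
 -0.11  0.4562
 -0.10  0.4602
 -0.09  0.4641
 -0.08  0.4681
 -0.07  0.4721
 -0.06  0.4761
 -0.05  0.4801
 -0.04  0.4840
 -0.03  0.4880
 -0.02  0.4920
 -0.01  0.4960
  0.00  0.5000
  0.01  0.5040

€12.27

T = 0.1667;  σ√T = 0.1674
d₁ = [ln(208/214) + (0.053 + ½·0.41²)·0.1667] / (σ√T) = (-0.0284 + 0.0228) / 0.1674 = -0.0334 ≈ -0.03
d₂ = -0.0334 − 0.1674 = -0.2008 ≈ -0.20
e^(−rT) = e^(−0.053·0.1667) = 0.9912
N(d₁) = N(-0.03) = 0.4880;  N(d₂) = N(-0.20) = 0.4207
C = 208·0.4880 − 214·0.9912·0.4207 = 101.5040 − 89.2375 = 12.2665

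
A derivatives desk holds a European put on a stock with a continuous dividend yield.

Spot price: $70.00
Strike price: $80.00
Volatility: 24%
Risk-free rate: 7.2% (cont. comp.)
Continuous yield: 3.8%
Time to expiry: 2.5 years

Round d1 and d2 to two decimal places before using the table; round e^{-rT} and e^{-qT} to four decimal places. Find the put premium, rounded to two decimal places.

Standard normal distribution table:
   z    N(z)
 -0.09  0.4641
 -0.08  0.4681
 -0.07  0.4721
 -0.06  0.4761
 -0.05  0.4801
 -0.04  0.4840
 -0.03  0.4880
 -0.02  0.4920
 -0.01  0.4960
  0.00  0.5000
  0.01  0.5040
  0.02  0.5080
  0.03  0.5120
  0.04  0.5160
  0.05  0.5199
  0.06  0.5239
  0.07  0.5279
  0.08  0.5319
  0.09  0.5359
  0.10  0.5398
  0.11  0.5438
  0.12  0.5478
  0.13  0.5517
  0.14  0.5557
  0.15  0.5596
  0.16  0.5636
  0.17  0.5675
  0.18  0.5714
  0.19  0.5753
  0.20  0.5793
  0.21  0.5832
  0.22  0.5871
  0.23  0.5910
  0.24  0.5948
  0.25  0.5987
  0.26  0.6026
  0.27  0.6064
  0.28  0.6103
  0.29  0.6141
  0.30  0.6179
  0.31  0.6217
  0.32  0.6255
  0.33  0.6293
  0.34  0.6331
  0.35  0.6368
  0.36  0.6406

T = 2.5;  σ√T = 0.3795
d₁ = [ln(70/80) + (0.072 − 0.038 + ½·0.24²)·2.5] / (σ√T) = (-0.1335 + 0.1570) / 0.3795 = 0.0618 which rounds to 0.06
d₂ = 0.0618 − 0.3795 = -0.3176 which rounds to -0.32
exp(−qT) = exp(−0.038·2.5) = 0.9094;  exp(−rT) = exp(−0.072·2.5) = 0.8353
N(−d₂) = N(0.32) = 0.6255;  N(−d₁) = N(-0.06) = 0.4761
P = 80·0.8353·0.6255 − 70·0.9094·0.4761 = 41.7984 − 30.3076 = 11.4908

$11.49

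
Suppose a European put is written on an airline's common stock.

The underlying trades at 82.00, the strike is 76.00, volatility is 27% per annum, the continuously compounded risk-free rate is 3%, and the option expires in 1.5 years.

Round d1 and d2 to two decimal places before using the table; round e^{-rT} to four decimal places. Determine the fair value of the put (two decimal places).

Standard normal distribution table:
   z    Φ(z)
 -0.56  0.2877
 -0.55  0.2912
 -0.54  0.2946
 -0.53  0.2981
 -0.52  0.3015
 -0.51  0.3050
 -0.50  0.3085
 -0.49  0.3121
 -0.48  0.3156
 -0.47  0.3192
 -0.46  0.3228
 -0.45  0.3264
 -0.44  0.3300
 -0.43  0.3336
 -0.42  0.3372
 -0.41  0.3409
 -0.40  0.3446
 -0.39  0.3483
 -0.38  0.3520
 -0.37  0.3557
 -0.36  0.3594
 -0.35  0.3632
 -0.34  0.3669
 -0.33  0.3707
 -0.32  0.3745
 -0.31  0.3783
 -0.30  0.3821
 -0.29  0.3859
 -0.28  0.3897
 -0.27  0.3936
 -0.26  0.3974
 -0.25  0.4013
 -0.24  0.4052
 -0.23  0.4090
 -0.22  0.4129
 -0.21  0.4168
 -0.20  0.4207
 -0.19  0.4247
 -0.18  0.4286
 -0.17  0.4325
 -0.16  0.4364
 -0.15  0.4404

6.12

T = 1.5;  σ√T = 0.3307
d₁ = [ln(82/76) + (0.03 + 0.27²/2)·1.5] / 0.3307 = [0.0760 + 0.0997] / 0.3307 = 0.5312 → 0.53
d₂ = d₁ − σ√T = 0.5312 − 0.3307 = 0.2005 → 0.20
exp(−rT) = exp(−0.03·1.5) = 0.9560
N(−d₂) = N(-0.20) = 0.4207;  N(−d₁) = N(-0.53) = 0.2981
P = 76·0.9560·0.4207 − 82·0.2981 = 30.5664 − 24.4442 = 6.1222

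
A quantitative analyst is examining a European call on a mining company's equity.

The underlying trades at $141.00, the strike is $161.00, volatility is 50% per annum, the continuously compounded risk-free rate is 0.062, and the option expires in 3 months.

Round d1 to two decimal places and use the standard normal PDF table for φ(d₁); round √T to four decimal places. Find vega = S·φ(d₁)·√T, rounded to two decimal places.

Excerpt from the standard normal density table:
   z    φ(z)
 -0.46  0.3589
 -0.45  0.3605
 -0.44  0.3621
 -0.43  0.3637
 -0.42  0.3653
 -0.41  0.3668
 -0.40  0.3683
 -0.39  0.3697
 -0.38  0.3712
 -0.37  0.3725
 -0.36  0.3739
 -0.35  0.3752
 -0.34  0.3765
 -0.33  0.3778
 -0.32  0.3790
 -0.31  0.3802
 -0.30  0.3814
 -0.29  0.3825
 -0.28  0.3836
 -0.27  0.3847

26.54

σ√T = 0.5 × 0.5000 = 0.2500
d₁ = [ln(141/161) + (0.062 + ½·0.5²)·0.25] / (σ√T) = (-0.1326 + 0.0467) / 0.2500 = -0.3436 ≈ -0.34
√T = √0.25 = 0.5000
φ(d₁) = φ(-0.34) = 0.3765
vega = S·φ(d₁)·√T = 141·0.3765·0.5000 = 26.5433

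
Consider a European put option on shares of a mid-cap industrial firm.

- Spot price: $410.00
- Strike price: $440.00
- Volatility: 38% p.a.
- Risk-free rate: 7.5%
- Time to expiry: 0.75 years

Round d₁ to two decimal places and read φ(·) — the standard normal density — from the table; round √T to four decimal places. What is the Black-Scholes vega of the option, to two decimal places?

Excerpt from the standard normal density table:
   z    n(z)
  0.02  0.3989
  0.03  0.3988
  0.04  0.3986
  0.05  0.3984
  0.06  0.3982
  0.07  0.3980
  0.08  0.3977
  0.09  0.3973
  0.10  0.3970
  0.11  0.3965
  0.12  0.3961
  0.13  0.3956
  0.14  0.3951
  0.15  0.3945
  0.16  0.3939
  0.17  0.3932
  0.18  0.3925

140.64

σ√T = 0.38·√0.75 = 0.3291
d₁ = [ln(410/440) + (0.075 + 0.38²/2)·0.75] / 0.3291 = [-0.0706 + 0.1104] / 0.3291 = 0.1209 → 0.12
√T = √0.75 = 0.8660
φ(d₁) = φ(0.12) = 0.3961
vega = S·φ(d₁)·√T = 410·0.3961·0.8660 = 140.6393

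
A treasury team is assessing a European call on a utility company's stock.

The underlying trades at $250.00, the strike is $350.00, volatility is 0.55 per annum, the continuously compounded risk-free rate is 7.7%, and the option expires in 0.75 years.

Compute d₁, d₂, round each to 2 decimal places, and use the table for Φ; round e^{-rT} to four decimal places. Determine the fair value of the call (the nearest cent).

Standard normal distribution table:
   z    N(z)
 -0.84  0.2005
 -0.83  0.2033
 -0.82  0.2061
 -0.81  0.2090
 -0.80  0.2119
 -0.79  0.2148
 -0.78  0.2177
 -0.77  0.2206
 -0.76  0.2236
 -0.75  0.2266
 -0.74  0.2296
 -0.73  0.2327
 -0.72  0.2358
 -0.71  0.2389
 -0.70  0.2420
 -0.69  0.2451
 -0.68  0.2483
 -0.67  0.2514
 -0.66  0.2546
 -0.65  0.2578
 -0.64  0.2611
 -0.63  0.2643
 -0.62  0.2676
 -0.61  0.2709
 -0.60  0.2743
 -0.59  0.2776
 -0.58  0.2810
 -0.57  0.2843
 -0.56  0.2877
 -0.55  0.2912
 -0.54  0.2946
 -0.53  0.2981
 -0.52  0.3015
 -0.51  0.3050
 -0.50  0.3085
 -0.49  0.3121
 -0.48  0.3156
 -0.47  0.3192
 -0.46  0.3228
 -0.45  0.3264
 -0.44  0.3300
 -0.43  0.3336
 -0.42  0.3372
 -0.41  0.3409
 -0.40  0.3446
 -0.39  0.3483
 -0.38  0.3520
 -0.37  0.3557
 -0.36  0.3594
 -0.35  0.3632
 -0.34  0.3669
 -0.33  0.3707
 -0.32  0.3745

σ√T = 0.55·√0.75 = 0.4763
ln(S/K) + (r + σ²/2)T = ln(250/350) + (0.077 + 0.55²/2)·0.75 = -0.3365 + 0.1712 = -0.1653
d₁ = -0.1653 / 0.4763 = -0.3470 → -0.35
d₂ = d₁ − σ√T = -0.3470 − 0.4763 = -0.8233 → -0.82
exp(−rT) = exp(−0.077·0.75) = 0.9439
N(d₁) = N(-0.35) = 0.3632;  N(d₂) = N(-0.82) = 0.2061
C = 250·0.3632 − 350·0.9439·0.2061 = 90.8000 − 68.0882 = 22.7118

$22.71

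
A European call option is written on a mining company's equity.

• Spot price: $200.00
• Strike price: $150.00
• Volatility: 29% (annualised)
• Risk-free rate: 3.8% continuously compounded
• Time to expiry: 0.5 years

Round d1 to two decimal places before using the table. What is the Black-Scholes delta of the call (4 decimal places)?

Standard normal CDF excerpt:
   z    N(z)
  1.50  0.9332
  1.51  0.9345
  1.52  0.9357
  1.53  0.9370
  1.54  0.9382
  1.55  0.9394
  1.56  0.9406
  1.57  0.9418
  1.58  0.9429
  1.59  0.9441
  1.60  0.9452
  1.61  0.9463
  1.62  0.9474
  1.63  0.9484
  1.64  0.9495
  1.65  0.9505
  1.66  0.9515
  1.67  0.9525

T = 0.5;  σ√T = 0.2051
d₁ = [ln(200/150) + (0.038 + 0.29²/2)·0.5] / 0.2051 = [0.2877 + 0.0400] / 0.2051 = 1.5981 ≈ 1.60
N(d₁) = N(1.60) = 0.9452
Δ_call = N(d₁) = 0.9452

0.9452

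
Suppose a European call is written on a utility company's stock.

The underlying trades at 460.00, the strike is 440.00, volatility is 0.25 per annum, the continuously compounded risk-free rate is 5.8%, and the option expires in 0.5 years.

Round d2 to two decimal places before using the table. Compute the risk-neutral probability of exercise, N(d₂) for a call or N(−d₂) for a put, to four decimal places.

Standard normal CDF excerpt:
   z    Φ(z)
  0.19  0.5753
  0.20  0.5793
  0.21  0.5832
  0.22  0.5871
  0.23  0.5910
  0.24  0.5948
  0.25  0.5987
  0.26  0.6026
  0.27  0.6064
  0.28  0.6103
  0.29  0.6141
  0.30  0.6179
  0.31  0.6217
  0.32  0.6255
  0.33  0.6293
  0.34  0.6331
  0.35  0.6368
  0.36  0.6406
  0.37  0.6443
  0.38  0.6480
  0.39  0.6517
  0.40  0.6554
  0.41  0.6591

σ√T = 0.25 × 0.7071 = 0.1768
d₁ = [ln(460/440) + (0.058 + ½·0.25²)·0.5] / (σ√T) = (0.0445 + 0.0446) / 0.1768 = 0.5039 ≈ 0.50
d₂ = 0.5039 − 0.1768 = 0.3271 ≈ 0.33
Pr(exercise) under Q = N(d₂) = 0.6293

0.6293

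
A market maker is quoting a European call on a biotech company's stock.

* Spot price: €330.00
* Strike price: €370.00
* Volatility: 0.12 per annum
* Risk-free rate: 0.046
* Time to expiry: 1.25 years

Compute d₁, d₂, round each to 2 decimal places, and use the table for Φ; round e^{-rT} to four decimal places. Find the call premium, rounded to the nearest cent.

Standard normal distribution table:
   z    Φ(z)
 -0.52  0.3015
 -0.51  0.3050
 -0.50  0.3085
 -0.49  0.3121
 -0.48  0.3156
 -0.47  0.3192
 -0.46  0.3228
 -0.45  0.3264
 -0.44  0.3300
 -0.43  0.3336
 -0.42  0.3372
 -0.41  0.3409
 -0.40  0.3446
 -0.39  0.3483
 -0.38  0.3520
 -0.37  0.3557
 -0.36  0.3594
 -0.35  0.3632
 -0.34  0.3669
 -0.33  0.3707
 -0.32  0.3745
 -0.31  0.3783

€9.58

σ√T = 0.12·√1.25 = 0.1342
d₁ = [ln(330/370) + (0.046 + 0.12²/2)·1.25] / 0.1342 = [-0.1144 + 0.0665] / 0.1342 = -0.3571 → -0.36
d₂ = d₁ − σ√T = -0.3571 − 0.1342 = -0.4913 → -0.49
e^(−rT) = e^(−0.046·1.25) = 0.9441
C = 330·N(-0.36) − 370·0.9441·N(-0.49) = 330·0.3594 − 370·0.9441·0.3121 = 118.6020 − 109.0218 = 9.5802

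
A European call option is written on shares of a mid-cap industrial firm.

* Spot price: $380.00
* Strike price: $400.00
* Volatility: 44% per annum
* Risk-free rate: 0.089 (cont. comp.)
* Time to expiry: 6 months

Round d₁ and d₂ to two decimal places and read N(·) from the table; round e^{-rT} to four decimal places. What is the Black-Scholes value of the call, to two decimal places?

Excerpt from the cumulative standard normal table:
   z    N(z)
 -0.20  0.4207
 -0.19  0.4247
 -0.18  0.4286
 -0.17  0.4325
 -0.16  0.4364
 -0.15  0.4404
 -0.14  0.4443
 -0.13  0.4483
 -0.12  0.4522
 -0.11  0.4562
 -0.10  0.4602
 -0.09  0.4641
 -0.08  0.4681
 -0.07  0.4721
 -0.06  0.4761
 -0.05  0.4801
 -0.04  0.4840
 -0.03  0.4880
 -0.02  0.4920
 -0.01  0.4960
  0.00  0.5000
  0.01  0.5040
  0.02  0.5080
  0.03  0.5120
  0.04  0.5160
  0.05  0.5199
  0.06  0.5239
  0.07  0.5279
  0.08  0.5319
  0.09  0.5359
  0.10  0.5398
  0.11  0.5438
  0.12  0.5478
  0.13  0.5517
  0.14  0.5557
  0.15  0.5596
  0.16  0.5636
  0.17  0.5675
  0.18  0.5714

T = 0.5;  σ√T = 0.3111
d₁ = [ln(380/400) + (0.089 + ½·0.44²)·0.5] / (σ√T) = (-0.0513 + 0.0929) / 0.3111 = 0.1337 ⇒ 0.13
d₂ = 0.1337 − 0.3111 = -0.1774 ⇒ -0.18
exp(−rT) = exp(−0.089·0.5) = 0.9565
C = 380·N(0.13) − 400·0.9565·N(-0.18) = 380·0.5517 − 400·0.9565·0.4286 = 209.6460 − 163.9824 = 45.6636

$45.66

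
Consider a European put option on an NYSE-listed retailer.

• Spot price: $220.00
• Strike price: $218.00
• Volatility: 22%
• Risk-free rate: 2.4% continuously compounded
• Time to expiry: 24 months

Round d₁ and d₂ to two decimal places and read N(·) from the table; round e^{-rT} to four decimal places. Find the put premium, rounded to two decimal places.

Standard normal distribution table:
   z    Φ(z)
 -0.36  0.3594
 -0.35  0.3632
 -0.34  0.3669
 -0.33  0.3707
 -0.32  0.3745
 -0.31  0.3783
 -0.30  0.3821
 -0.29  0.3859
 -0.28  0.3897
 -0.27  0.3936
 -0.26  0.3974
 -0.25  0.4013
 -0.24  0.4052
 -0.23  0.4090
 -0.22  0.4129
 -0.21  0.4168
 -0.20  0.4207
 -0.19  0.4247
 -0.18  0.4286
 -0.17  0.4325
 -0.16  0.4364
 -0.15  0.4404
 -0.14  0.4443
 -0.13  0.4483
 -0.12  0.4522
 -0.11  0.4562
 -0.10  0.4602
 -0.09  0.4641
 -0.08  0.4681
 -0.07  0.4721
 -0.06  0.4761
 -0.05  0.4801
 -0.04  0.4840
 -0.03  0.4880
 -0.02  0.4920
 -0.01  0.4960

σ√T = 0.22·√2 = 0.3111
d₁ = [ln(220/218) + (0.024 + 0.22²/2)·2] / 0.3111 = [0.0091 + 0.0964] / 0.3111 = 0.3392 ≈ 0.34
d₂ = d₁ − σ√T = 0.3392 − 0.3111 = 0.0281 ≈ 0.03
exp(−rT) = exp(−0.024·2) = 0.9531
N(−d₂) = N(-0.03) = 0.4880;  N(−d₁) = N(-0.34) = 0.3669
P = 218·0.9531·0.4880 − 220·0.3669 = 101.3946 − 80.7180 = 20.6766

$20.68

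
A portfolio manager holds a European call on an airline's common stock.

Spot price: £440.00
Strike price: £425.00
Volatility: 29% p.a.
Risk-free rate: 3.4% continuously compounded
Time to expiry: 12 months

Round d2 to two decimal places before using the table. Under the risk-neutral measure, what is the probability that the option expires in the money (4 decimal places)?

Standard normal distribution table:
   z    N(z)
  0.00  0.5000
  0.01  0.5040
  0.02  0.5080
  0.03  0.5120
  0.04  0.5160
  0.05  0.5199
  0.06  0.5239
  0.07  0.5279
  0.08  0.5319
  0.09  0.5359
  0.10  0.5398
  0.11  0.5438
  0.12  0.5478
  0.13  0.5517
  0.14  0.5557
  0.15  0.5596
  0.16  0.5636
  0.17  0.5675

0.5359

T = 1;  σ√T = 0.2900
d₁ = [ln(440/425) + (0.034 + 0.29²/2)·1] / 0.2900 = [0.0347 + 0.0761] / 0.2900 = 0.3818 ⇒ 0.38
d₂ = d₁ − σ√T = 0.3818 − 0.2900 = 0.0918 ⇒ 0.09
Risk-neutral Pr[S_T > K] = N(d₂) = N(0.09) = 0.5359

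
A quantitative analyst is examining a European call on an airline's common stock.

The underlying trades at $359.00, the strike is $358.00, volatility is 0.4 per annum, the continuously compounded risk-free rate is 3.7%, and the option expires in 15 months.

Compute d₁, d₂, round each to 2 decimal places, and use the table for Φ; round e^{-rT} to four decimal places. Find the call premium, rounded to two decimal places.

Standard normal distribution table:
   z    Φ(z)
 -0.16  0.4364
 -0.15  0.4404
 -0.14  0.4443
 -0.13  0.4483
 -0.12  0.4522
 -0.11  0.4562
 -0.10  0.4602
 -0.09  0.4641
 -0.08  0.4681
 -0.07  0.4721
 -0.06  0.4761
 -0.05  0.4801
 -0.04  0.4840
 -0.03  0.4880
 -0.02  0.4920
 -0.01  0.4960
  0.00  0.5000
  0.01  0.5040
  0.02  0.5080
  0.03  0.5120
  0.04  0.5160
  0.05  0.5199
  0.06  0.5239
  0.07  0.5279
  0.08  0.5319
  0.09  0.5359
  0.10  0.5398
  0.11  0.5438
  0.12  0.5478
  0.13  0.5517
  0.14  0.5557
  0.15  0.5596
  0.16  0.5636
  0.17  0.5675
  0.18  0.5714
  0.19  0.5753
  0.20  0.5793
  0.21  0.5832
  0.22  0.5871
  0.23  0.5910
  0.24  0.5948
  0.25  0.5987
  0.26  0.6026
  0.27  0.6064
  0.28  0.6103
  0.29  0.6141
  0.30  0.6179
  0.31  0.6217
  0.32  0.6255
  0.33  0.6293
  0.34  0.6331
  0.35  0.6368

σ√T = 0.4 × 1.1180 = 0.4472
ln(S/K) + (r + σ²/2)T = ln(359/358) + (0.037 + 0.4²/2)·1.25 = 0.0028 + 0.1463 = 0.1490
d₁ = 0.1490 / 0.4472 = 0.3333 ⇒ 0.33
d₂ = d₁ − σ√T = 0.3333 − 0.4472 = -0.1140 ⇒ -0.11
e^(−rT) = e^(−0.037·1.25) = 0.9548
N(d₁) = N(0.33) = 0.6293;  N(d₂) = N(-0.11) = 0.4562
C = 359·0.6293 − 358·0.9548·0.4562 = 225.9187 − 155.9376 = 69.9811

$69.98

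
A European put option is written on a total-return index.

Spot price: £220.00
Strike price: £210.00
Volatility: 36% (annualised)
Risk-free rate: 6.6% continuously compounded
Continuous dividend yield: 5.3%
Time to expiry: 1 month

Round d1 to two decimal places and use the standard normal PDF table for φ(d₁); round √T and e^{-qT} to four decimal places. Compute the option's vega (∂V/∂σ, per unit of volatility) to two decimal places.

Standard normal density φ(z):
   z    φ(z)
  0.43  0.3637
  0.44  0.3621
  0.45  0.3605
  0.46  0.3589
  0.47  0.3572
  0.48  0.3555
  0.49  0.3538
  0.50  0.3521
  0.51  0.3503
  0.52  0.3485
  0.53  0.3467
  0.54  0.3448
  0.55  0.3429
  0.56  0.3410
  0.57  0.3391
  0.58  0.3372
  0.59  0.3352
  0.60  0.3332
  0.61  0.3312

22.15

σ√T = 0.36 × 0.2887 = 0.1039
d₁ = [ln(220/210) + (0.066 − 0.053 + 0.36²/2)·0.08333] / 0.1039 = [0.0465 + 0.0065] / 0.1039 = 0.5100 ≈ 0.51
√T = √0.08333 = 0.2887
φ(d₁) = φ(0.51) = 0.3503
e^(−qT) = e^(−0.053·0.08333) = 0.9956
vega = S·e^(−qT)·φ(d₁)·√T = 220·0.9956·0.3503·0.2887 = 22.1511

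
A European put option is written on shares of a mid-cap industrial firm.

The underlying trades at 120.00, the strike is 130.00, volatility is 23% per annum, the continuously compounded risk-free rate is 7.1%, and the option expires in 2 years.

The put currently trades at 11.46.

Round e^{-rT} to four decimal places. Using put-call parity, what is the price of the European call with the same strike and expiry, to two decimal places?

e^(−rT) = e^(−0.071·2) = 0.8676
Put-call parity: C − P = S − K·e^(−rT) = 120 − 130·0.8676 = 120 − 112.7880 = 7.2120
C = P + (C − P) = 11.46 + (7.2120) = 18.6720

18.67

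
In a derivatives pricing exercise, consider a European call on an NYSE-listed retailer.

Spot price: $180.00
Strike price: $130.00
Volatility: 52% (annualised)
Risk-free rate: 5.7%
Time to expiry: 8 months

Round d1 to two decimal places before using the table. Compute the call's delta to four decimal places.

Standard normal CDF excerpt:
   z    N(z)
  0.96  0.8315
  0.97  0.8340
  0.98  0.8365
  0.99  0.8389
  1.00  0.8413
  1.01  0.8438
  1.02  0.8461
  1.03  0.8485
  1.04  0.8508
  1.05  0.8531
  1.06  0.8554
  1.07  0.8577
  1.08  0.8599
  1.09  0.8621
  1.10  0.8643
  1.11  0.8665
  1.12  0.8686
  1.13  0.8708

σ√T = 0.52·√0.6667 = 0.4246
d₁ = [ln(180/130) + (0.057 + 0.52²/2)·0.6667] / 0.4246 = [0.3254 + 0.1281] / 0.4246 = 1.0683 ⇒ 1.07
N(d₁) = N(1.07) = 0.8577
Δ_call = N(d₁) = 0.8577

0.8577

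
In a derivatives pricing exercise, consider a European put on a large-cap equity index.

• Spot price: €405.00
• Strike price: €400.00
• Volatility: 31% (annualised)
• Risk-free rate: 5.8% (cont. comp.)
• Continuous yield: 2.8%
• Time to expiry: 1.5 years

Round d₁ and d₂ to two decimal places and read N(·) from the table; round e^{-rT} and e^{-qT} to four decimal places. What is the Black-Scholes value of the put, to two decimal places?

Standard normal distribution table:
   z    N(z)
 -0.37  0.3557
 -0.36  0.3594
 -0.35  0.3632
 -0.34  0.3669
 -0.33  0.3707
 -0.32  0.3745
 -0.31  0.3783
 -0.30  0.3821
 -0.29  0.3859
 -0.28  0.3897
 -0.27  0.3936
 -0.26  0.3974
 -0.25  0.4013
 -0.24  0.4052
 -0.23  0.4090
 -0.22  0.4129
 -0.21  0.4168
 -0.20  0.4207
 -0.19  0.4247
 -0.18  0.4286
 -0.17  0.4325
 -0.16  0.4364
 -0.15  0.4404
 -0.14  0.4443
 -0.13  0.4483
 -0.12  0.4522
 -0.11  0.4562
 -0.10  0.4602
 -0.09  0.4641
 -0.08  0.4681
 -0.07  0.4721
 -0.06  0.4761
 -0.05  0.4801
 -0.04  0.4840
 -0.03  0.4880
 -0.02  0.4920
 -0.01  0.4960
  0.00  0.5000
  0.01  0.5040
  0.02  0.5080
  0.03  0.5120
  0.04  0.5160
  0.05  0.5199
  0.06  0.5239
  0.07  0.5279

σ√T = 0.31·√1.5 = 0.3797
d₁ = [ln(405/400) + (0.058 − 0.028 + 0.31²/2)·1.5] / 0.3797 = [0.0124 + 0.1171] / 0.3797 = 0.3411 which rounds to 0.34
d₂ = d₁ − σ√T = 0.3411 − 0.3797 = -0.0386 which rounds to -0.04
exp(−qT) = exp(−0.028·1.5) = 0.9589;  exp(−rT) = exp(−0.058·1.5) = 0.9167
N(−d₂) = N(0.04) = 0.5160;  N(−d₁) = N(-0.34) = 0.3669
P = 400·0.9167·0.5160 − 405·0.9589·0.3669 = 189.2069 − 142.4873 = 46.7196

€46.72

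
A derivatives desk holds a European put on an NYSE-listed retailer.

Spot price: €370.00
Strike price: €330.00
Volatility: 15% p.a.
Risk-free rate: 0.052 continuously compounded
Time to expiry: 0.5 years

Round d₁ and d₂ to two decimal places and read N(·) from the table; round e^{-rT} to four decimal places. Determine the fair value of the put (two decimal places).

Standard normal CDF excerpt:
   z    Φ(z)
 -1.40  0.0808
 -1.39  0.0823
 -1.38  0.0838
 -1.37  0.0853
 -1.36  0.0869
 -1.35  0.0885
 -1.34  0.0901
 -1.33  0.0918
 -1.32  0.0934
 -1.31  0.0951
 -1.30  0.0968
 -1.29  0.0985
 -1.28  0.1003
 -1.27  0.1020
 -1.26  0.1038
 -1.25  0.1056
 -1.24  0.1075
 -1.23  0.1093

€1.79

T = 0.5;  σ√T = 0.1061
d₁ = [ln(370/330) + (0.052 + 0.15²/2)·0.5] / 0.1061 = [0.1144 + 0.0316] / 0.1061 = 1.3768 ≈ 1.38
d₂ = d₁ − σ√T = 1.3768 − 0.1061 = 1.2708 ≈ 1.27
exp(−rT) = exp(−0.052·0.5) = 0.9743
N(−d₂) = N(-1.27) = 0.1020;  N(−d₁) = N(-1.38) = 0.0838
P = 330·0.9743·0.1020 − 370·0.0838 = 32.7949 − 31.0060 = 1.7889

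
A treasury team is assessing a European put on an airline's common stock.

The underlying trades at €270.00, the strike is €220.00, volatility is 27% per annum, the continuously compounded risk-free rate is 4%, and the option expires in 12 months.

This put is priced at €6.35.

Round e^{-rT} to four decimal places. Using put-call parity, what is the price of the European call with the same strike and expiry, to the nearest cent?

exp(−rT) = exp(−0.04·1) = 0.9608
Put-call parity: C − P = S − K·e^(−rT) = 270 − 220·0.9608 = 270 − 211.3760 = 58.6240
C = P + (C − P) = 6.35 + (58.6240) = 64.9740

€64.97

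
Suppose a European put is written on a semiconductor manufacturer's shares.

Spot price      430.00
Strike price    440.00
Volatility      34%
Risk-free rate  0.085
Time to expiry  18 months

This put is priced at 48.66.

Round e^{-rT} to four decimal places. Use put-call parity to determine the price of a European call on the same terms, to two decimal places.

91.33

exp(−rT) = exp(−0.085·1.5) = 0.8803
Put-call parity: C − P = S − K·e^(−rT) = 430 − 440·0.8803 = 430 − 387.3320 = 42.6680
C = P + (C − P) = 48.66 + (42.6680) = 91.3280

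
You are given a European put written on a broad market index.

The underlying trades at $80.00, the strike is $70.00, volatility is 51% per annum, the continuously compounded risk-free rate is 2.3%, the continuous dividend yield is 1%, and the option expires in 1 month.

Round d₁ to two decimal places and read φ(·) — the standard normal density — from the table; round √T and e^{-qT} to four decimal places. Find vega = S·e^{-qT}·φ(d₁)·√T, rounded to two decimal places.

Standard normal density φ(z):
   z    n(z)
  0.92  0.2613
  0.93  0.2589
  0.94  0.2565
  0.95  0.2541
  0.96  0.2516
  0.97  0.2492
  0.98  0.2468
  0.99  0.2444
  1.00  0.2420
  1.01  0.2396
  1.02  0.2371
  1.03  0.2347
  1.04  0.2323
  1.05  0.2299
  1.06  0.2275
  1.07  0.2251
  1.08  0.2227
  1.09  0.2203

5.64

T = 0.08333;  σ√T = 0.1472
d₁ = [ln(80/70) + (0.023 − 0.01 + 0.51²/2)·0.08333] / 0.1472 = [0.1335 + 0.0119] / 0.1472 = 0.9880 ≈ 0.99
√T = √0.08333 = 0.2887
φ(d₁) = φ(0.99) = 0.2444
e^(−qT) = e^(−0.01·0.08333) = 0.9992
vega = S·e^(−qT)·φ(d₁)·√T = 80·0.9992·0.2444·0.2887 = 5.6401
(The call has the same vega.)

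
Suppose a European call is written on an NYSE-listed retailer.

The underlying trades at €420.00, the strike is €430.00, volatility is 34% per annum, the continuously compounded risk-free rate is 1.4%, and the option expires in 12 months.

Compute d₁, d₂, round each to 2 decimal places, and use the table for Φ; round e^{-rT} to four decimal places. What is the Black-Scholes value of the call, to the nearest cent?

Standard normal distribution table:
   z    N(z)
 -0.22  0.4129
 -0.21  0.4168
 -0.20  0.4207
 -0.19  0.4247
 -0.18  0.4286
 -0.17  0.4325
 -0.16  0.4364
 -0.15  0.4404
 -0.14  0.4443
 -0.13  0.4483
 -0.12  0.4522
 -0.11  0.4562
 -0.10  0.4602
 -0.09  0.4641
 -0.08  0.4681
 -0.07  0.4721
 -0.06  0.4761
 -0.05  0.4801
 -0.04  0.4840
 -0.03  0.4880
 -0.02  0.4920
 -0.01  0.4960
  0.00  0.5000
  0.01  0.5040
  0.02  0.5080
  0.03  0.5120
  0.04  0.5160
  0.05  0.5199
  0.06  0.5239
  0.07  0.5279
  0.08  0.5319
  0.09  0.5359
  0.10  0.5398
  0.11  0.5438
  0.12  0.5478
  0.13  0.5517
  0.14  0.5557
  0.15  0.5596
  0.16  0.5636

σ√T = 0.34 × 1.0000 = 0.3400
d₁ = [ln(420/430) + (0.014 + ½·0.34²)·1] / (σ√T) = (-0.0235 + 0.0718) / 0.3400 = 0.1420 ≈ 0.14
d₂ = 0.1420 − 0.3400 = -0.1980 ≈ -0.20
e^(−rT) = e^(−0.014·1) = 0.9861
N(d₁) = N(0.14) = 0.5557;  N(d₂) = N(-0.20) = 0.4207
C = 420·0.5557 − 430·0.9861·0.4207 = 233.3940 − 178.3865 = 55.0075

€55.01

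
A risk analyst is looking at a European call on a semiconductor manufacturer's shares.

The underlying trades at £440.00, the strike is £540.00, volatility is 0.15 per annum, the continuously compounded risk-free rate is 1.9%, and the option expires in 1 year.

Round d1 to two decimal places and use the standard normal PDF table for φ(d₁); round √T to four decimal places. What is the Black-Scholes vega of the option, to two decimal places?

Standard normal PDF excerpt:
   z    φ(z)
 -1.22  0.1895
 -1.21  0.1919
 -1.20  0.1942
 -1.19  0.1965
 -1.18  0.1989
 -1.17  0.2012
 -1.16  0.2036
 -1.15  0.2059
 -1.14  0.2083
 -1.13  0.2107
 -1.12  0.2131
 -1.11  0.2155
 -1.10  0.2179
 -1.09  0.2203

89.58

σ√T = 0.15 × 1.0000 = 0.1500
d₁ = [ln(440/540) + (0.019 + 0.15²/2)·1] / 0.1500 = [-0.2048 + 0.0302] / 0.1500 = -1.1636 ⇒ -1.16
√T = √1 = 1.0000
φ(d₁) = φ(-1.16) = 0.2036
vega = S·φ(d₁)·√T = 440·0.2036·1.0000 = 89.5840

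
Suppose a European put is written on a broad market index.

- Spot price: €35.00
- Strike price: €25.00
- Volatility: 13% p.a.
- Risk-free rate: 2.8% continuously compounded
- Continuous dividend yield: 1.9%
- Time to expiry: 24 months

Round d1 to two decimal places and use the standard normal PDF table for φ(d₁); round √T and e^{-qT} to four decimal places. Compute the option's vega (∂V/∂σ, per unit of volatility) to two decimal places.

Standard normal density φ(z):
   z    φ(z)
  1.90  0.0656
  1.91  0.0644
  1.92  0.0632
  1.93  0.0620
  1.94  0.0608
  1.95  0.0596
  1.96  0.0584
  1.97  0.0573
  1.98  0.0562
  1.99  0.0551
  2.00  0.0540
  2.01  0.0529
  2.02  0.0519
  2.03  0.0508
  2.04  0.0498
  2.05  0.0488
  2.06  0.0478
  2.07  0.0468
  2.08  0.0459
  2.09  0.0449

2.47

σ√T = 0.13 × 1.4142 = 0.1838
ln(S/K) + (r − q + σ²/2)T = ln(35/25) + (0.028 − 0.019 + 0.13²/2)·2 = 0.3365 + 0.0349 = 0.3714
d₁ = 0.3714 / 0.1838 = 2.0200 → 2.02
√T = √2 = 1.4142
φ(d₁) = φ(2.02) = 0.0519
exp(−qT) = exp(−0.019·2) = 0.9627
vega = S·exp(−qT)·φ(d₁)·√T = 35·0.9627·0.0519·1.4142 = 2.4731
(Call and put vega coincide under Black-Scholes.)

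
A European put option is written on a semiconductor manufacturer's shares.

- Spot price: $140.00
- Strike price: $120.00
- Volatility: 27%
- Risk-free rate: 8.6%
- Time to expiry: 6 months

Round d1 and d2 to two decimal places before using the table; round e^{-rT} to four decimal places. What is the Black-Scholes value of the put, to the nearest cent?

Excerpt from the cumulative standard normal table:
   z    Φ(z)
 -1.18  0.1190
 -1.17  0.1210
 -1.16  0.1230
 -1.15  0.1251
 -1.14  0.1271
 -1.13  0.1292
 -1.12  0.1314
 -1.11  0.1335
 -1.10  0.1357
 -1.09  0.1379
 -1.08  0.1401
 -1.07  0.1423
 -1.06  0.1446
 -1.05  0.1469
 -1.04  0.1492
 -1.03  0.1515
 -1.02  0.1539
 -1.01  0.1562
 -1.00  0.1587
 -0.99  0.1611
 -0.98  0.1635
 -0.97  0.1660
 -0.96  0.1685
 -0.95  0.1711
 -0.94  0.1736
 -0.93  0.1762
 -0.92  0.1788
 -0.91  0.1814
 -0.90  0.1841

$1.87

σ√T = 0.27·√0.5 = 0.1909
d₁ = [ln(140/120) + (0.086 + 0.27²/2)·0.5] / 0.1909 = [0.1542 + 0.0612] / 0.1909 = 1.1281 which rounds to 1.13
d₂ = d₁ − σ√T = 1.1281 − 0.1909 = 0.9372 which rounds to 0.94
e^(−rT) = e^(−0.086·0.5) = 0.9579
N(−d₂) = N(-0.94) = 0.1736;  N(−d₁) = N(-1.13) = 0.1292
P = 120·0.9579·0.1736 − 140·0.1292 = 19.9550 − 18.0880 = 1.8670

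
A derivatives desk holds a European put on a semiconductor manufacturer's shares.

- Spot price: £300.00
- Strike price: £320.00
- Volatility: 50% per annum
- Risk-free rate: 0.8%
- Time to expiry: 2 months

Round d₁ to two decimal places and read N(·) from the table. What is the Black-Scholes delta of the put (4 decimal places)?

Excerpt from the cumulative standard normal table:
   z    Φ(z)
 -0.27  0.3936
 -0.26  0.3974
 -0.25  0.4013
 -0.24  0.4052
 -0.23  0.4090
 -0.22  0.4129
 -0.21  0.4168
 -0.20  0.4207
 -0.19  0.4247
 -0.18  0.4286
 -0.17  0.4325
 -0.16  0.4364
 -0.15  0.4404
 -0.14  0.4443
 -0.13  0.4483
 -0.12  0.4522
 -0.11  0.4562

σ√T = 0.5·√0.1667 = 0.2041
ln(S/K) + (r + σ²/2)T = ln(300/320) + (0.008 + 0.5²/2)·0.1667 = -0.0645 + 0.0222 = -0.0424
d₁ = -0.0424 / 0.2041 = -0.2076 → -0.21
N(d₁) = N(-0.21) = 0.4168
Δ_put = N(d₁) − 1 = 0.4168 − 1 = -0.5832

-0.5832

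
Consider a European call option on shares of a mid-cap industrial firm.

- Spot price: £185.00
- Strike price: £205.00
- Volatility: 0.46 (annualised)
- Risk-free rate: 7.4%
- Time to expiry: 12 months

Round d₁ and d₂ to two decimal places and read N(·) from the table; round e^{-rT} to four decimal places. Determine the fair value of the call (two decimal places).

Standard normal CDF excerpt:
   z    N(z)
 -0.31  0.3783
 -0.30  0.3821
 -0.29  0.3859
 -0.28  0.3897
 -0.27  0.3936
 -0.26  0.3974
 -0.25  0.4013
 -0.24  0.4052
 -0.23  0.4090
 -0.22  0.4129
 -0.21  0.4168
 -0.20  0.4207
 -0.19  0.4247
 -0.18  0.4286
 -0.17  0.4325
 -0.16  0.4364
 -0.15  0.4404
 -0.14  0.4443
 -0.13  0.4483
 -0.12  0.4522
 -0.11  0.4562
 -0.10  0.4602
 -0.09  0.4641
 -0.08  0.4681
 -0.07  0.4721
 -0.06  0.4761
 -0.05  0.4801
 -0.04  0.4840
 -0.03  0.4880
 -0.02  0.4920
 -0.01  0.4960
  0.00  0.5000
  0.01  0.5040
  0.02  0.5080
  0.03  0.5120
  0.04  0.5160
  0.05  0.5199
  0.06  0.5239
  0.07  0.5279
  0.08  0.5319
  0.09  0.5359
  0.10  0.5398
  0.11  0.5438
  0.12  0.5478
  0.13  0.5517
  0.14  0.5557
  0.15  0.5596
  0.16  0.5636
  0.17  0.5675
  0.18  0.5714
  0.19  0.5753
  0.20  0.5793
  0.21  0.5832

σ√T = 0.46 × 1.0000 = 0.4600
d₁ = [ln(185/205) + (0.074 + 0.46²/2)·1] / 0.4600 = [-0.1027 + 0.1798] / 0.4600 = 0.1677 ≈ 0.17
d₂ = d₁ − σ√T = 0.1677 − 0.4600 = -0.2923 ≈ -0.29
exp(−rT) = exp(−0.074·1) = 0.9287
C = 185·N(0.17) − 205·0.9287·N(-0.29) = 185·0.5675 − 205·0.9287·0.3859 = 104.9875 − 73.4690 = 31.5185

£31.52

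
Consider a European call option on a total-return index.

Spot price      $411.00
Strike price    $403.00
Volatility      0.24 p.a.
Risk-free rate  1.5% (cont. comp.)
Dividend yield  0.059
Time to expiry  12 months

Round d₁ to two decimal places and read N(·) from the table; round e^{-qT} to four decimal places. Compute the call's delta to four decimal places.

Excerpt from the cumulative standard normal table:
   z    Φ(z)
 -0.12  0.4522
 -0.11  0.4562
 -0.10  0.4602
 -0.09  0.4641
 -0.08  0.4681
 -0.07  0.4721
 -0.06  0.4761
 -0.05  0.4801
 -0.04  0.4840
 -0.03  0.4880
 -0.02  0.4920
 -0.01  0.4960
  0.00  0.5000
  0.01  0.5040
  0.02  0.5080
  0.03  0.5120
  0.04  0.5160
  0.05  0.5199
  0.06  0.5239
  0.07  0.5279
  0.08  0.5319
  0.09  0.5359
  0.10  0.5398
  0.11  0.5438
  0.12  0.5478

0.4789

σ√T = 0.24 × 1.0000 = 0.2400
ln(S/K) + (r − q + σ²/2)T = ln(411/403) + (0.015 − 0.059 + 0.24²/2)·1 = 0.0197 − 0.0152 = 0.0045
d₁ = 0.0045 / 0.2400 = 0.0186 ⇒ 0.02
N(d₁) = N(0.02) = 0.5080
Δ_call = exp(−qT)·N(d₁) = 0.9427·0.5080 = 0.4789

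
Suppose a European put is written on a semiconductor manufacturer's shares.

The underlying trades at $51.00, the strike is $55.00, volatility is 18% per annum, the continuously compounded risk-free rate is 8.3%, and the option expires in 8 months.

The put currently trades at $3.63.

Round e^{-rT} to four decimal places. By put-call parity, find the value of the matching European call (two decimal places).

exp(−rT) = exp(−0.083·0.6667) = 0.9462
Put-call parity: C − P = S − K·e^(−rT) = 51 − 55·0.9462 = 51 − 52.0410 = -1.0410
C = P + (C − P) = 3.63 + (-1.0410) = 2.5890

$2.59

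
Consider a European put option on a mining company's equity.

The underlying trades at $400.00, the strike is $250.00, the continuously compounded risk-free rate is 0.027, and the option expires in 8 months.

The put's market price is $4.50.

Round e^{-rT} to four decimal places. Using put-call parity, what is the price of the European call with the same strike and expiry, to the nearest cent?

e^(−rT) = e^(−0.027·0.6667) = 0.9822
Put-call parity: C − P = S − K·e^(−rT) = 400 − 250·0.9822 = 400 − 245.5500 = 154.4500
C = P + (C − P) = 4.50 + (154.4500) = 158.9500

$158.95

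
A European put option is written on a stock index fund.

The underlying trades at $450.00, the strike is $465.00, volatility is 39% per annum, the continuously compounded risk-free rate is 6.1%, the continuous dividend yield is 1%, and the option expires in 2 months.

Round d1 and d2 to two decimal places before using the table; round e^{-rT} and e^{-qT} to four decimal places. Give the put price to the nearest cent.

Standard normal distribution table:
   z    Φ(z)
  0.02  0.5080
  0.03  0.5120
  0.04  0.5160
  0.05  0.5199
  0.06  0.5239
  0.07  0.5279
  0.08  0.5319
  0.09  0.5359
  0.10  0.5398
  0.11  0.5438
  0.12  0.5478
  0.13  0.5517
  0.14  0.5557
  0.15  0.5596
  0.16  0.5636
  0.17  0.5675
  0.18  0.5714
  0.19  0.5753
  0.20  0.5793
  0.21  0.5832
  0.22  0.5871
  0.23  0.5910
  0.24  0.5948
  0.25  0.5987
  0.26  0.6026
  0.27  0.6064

σ√T = 0.39·√0.1667 = 0.1592
d₁ = [ln(450/465) + (0.061 − 0.01 + 0.39²/2)·0.1667] / 0.1592 = [-0.0328 + 0.0212] / 0.1592 = -0.0729 → -0.07
d₂ = d₁ − σ√T = -0.0729 − 0.1592 = -0.2322 → -0.23
e^(−qT) = e^(−0.01·0.1667) = 0.9983;  e^(−rT) = e^(−0.061·0.1667) = 0.9899
N(−d₂) = N(0.23) = 0.5910;  N(−d₁) = N(0.07) = 0.5279
P = 465·0.9899·0.5910 − 450·0.9983·0.5279 = 272.0394 − 237.1512 = 34.8882

$34.89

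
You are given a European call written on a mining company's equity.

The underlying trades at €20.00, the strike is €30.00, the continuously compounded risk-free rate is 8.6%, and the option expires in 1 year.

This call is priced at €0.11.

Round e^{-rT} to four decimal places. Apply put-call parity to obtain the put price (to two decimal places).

e^(−rT) = e^(−0.086·1) = 0.9176
Put-call parity: C − P = S − K·e^(−rT) = 20 − 30·0.9176 = 20 − 27.5280 = -7.5280
P = C − (C − P) = 0.11 − (-7.5280) = 7.6380

€7.64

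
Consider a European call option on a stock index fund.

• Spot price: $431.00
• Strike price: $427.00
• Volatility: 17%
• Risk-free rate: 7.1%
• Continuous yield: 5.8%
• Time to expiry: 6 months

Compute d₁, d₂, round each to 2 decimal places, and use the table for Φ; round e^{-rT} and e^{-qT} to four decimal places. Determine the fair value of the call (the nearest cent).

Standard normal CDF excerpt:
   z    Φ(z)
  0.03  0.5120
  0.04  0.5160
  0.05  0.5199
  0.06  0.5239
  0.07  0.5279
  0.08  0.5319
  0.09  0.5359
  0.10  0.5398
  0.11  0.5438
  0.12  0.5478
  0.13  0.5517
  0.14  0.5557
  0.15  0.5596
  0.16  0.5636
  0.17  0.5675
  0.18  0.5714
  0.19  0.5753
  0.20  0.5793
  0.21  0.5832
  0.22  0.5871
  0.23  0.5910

$23.32

T = 0.5;  σ√T = 0.1202
d₁ = [ln(431/427) + (0.071 − 0.058 + 0.17²/2)·0.5] / 0.1202 = [0.0093 + 0.0137] / 0.1202 = 0.1917 ⇒ 0.19
d₂ = d₁ − σ√T = 0.1917 − 0.1202 = 0.0715 ⇒ 0.07
e^(−qT) = e^(−0.058·0.5) = 0.9714;  e^(−rT) = e^(−0.071·0.5) = 0.9651
C = 431·0.9714·N(0.19) − 427·0.9651·N(0.07) = 431·0.9714·0.5753 − 427·0.9651·0.5279 = 240.8628 − 217.5464 = 23.3164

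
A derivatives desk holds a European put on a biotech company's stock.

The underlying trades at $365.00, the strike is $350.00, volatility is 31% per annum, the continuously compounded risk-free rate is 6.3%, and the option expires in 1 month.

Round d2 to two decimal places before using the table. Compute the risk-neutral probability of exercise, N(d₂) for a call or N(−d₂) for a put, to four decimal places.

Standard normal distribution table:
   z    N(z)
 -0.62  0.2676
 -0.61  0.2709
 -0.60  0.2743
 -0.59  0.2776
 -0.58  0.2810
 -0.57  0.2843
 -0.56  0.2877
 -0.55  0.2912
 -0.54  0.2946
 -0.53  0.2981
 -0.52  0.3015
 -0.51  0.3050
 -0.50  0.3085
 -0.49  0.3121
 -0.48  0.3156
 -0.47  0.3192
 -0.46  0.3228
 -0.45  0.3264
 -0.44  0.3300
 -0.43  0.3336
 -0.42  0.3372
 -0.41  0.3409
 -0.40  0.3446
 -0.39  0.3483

T = 0.08333;  σ√T = 0.0895
ln(S/K) + (r + σ²/2)T = ln(365/350) + (0.063 + 0.31²/2)·0.08333 = 0.0420 + 0.0093 = 0.0512
d₁ = 0.0512 / 0.0895 = 0.5723 ⇒ 0.57
d₂ = d₁ − σ√T = 0.5723 − 0.0895 = 0.4829 ⇒ 0.48
Pr(exercise) under Q = N(−d₂) = N(-0.48) = 0.3156

0.3156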